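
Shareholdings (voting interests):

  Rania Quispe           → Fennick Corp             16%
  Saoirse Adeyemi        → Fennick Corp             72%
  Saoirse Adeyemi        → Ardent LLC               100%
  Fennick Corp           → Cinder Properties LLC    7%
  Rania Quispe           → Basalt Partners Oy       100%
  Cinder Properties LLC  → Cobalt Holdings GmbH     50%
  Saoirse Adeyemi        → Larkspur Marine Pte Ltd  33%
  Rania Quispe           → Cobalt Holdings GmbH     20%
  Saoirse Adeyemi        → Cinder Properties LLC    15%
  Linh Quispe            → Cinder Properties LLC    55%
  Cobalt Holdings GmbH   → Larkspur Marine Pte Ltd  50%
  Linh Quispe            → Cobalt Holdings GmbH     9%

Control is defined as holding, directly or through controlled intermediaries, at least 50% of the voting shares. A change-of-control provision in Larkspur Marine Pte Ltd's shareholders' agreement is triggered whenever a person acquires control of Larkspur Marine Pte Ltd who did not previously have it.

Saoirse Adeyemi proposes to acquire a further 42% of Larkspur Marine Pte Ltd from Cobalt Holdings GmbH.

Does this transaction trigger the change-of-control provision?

Yes

The purchase adds only to Saoirse's holdings (Cobalt's stake shrinks), so Saoirse is the only person who could newly come to control Larkspur.
Saoirse holds 72% of Fennick, so Saoirse controls Fennick.
Saoirse holds 100% of Ardent, so Saoirse controls Ardent.
In Larkspur, Saoirse's side holds only 33%, not ≥ 50%.
So before the transaction, Saoirse does not control Larkspur.
After the purchase, Saoirse's direct stake in Larkspur rises to 33% + 42% = 75%, and Cobalt's stake falls to 8%.
Saoirse holds 75% of Larkspur, so Saoirse controls Larkspur.
Saoirse did not control Larkspur before and does after, so the clause is triggered.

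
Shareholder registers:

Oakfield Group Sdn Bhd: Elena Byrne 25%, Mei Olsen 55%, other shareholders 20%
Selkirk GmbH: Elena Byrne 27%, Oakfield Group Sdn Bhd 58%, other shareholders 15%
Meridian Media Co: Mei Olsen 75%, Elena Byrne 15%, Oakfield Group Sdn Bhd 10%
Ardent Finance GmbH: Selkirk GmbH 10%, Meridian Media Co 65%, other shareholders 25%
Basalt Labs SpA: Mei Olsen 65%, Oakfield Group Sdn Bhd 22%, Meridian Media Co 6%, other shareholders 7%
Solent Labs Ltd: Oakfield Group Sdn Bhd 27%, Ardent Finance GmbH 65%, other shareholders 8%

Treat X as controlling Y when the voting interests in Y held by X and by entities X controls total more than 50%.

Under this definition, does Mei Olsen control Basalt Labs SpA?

Yes

Mei holds 55% of Oakfield, so Mei controls Oakfield.
Mei and Oakfield together hold 75% + 10% = 85% of Meridian, so Mei controls Meridian.
Mei and Oakfield and Meridian together hold 65% + 22% + 6% = 93% of Basalt, so Mei controls Basalt.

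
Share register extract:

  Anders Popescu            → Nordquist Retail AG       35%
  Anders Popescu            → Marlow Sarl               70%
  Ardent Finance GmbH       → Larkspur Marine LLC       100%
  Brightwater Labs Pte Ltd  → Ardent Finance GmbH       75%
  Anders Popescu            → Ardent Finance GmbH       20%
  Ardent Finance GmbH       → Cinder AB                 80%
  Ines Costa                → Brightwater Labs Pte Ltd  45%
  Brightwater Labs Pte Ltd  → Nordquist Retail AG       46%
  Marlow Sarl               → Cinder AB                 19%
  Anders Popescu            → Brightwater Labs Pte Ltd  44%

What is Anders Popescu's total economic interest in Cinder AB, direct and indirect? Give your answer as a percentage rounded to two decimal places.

55.70%

Anders reaches Cinder along 3 paths.
Via Marlow: 70% × 19% = 13.3%.
Via Ardent: 20% × 80% = 16%.
Via Brightwater → Ardent: 44% × 75% × 80% = 26.4%.
Total: 13.3% + 16% + 26.4% = 55.7%.
Rounded: 55.70%.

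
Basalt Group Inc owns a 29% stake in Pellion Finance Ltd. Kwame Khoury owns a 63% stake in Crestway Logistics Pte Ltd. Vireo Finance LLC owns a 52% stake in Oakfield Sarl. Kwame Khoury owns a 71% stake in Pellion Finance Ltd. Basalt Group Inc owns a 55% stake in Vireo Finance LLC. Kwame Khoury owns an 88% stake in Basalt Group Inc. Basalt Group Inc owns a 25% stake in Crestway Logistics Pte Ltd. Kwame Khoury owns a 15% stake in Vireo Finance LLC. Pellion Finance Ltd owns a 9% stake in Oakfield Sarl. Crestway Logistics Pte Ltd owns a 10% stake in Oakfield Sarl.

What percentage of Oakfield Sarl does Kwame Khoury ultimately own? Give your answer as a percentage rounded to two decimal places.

50.15%

Kwame reaches Oakfield along 6 paths.
Via Crestway: 63% × 10% = 6.3%.
Via Basalt → Crestway: 88% × 25% × 10% = 2.2%.
Via Vireo: 15% × 52% = 7.8%.
Via Basalt → Vireo: 88% × 55% × 52% = 25.168%.
Via Pellion: 71% × 9% = 6.39%.
Via Basalt → Pellion: 88% × 29% × 9% = 2.2968%.
Total: 6.3% + 2.2% + 7.8% + 25.168% + 6.39% + 2.2968% = 50.1548%.
Rounded: 50.15%.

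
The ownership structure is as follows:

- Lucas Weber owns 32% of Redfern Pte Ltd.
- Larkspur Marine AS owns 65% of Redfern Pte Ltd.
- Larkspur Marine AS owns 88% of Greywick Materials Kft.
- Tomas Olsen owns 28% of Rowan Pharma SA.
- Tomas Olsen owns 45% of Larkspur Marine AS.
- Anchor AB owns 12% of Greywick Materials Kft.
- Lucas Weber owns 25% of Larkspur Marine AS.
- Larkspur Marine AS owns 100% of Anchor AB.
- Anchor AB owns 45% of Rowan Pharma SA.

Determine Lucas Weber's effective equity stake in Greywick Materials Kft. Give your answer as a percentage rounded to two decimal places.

Lucas reaches Greywick along 2 paths.
Via Larkspur: 25% × 88% = 22%.
Via Larkspur → Anchor: 25% × 100% × 12% = 3%.
Total: 22% + 3% = 25%.
Rounded: 25.00%.

25.00%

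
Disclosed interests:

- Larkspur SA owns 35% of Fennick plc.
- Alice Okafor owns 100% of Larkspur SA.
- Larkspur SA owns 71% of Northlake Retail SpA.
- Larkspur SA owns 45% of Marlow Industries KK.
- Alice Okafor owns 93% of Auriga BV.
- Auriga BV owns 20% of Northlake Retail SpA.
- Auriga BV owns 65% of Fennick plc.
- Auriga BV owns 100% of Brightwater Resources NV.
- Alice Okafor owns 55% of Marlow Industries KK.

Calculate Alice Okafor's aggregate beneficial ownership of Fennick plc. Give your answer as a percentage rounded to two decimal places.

95.45%

Alice reaches Fennick along 2 paths.
Via Larkspur: 100% × 35% = 35%.
Via Auriga: 93% × 65% = 60.45%.
Total: 35% + 60.45% = 95.45%.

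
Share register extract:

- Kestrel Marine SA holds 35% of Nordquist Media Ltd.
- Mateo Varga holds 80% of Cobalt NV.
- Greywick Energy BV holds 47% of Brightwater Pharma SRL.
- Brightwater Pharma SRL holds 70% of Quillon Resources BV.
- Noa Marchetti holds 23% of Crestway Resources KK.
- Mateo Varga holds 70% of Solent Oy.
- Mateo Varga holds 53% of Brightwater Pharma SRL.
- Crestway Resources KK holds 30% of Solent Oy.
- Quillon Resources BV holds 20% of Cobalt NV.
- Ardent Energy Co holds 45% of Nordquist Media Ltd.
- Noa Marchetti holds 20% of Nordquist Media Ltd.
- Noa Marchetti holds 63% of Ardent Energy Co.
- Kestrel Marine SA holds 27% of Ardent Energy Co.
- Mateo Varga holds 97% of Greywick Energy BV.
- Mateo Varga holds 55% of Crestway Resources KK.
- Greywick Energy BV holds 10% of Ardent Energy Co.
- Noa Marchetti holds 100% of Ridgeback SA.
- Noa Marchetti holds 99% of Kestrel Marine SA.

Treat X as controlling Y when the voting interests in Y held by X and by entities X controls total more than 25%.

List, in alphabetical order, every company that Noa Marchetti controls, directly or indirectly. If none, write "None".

Ardent Energy Co, Kestrel Marine SA, Nordquist Media Ltd, Ridgeback SA

Noa holds 99% of Kestrel, so Noa controls Kestrel.
Kestrel and Noa together hold 27% + 63% = 90% of Ardent, so Noa controls Ardent.
Ardent and Noa and Kestrel together hold 45% + 20% + 35% = 100% of Nordquist, so Noa controls Nordquist.
Noa holds 100% of Ridgeback, so Noa controls Ridgeback.
No other company's threshold is met.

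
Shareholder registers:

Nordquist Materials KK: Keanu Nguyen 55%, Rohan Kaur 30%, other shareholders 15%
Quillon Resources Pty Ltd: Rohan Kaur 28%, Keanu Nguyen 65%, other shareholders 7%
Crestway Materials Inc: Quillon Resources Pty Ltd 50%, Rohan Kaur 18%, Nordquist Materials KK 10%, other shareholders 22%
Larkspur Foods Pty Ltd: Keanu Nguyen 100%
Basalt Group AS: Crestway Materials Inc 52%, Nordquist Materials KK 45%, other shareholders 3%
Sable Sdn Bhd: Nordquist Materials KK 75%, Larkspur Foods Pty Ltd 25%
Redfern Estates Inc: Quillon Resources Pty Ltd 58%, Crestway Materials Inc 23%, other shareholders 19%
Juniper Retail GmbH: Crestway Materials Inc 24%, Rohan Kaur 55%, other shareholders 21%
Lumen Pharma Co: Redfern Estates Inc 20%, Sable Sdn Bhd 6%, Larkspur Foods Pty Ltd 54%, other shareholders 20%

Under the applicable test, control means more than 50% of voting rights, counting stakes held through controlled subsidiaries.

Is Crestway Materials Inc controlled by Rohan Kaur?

No

Rohan holds 55% of Juniper, so Rohan controls Juniper.
In Crestway, Rohan's side holds only 18%, not > 50%.
So Rohan does not control Crestway.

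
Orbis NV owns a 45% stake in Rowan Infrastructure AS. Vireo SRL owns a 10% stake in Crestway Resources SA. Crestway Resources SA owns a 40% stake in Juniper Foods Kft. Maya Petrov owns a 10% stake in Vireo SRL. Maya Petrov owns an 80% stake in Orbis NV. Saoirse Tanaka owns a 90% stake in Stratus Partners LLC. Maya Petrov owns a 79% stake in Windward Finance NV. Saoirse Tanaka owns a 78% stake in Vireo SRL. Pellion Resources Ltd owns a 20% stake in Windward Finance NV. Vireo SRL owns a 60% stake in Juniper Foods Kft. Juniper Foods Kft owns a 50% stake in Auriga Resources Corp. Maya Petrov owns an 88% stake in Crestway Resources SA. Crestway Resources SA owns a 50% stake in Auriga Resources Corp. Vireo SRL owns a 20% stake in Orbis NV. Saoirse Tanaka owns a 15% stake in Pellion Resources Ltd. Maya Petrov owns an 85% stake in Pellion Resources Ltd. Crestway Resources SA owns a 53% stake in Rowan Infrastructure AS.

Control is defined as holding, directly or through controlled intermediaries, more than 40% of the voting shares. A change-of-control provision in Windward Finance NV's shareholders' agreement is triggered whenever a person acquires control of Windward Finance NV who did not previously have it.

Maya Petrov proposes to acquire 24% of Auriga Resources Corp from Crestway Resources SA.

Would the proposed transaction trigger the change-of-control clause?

The purchase adds only to Maya's holdings (Crestway's stake shrinks), so Maya is the only person who could newly come to control Windward.
Maya holds 85% of Pellion, so Maya controls Pellion.
Maya and Pellion together hold 79% + 20% = 99% of Windward, so Maya controls Windward.
So Maya already controls Windward before the transaction.
After the purchase, Maya holds 24% of Auriga directly, and Crestway's stake falls to 26%.
Maya controlled Windward already, so this is not a new person acquiring control; every other person's position is unchanged or reduced.
No new person acquires control, so the clause is not triggered.

No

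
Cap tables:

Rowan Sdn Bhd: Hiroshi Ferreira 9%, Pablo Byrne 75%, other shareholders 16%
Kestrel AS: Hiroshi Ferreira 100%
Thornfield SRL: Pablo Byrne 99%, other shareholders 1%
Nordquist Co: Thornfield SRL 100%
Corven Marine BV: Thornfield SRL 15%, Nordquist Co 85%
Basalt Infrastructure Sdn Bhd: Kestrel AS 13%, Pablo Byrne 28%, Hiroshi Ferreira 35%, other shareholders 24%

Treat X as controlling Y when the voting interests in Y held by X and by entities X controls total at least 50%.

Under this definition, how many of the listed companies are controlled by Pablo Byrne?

4

Pablo holds 75% of Rowan, so Pablo controls Rowan.
Pablo holds 99% of Thornfield, so Pablo controls Thornfield.
Thornfield holds 100% of Nordquist, so Pablo controls Nordquist.
Thornfield and Nordquist together hold 15% + 85% = 100% of Corven, so Pablo controls Corven.
No other company's threshold is met.
Pablo controls 4 companies.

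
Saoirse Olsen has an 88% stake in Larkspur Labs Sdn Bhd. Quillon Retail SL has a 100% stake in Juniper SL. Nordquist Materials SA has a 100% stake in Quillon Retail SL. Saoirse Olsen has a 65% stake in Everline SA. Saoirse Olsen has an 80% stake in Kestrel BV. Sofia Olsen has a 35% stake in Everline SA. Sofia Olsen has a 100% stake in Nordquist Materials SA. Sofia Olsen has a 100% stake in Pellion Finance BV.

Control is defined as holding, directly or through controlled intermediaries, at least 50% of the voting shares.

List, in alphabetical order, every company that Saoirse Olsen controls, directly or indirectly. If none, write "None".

Saoirse holds 65% of Everline, so Saoirse controls Everline.
Saoirse holds 88% of Larkspur, so Saoirse controls Larkspur.
Saoirse holds 80% of Kestrel, so Saoirse controls Kestrel.
No other company's threshold is met.

Everline SA, Kestrel BV, Larkspur Labs Sdn Bhd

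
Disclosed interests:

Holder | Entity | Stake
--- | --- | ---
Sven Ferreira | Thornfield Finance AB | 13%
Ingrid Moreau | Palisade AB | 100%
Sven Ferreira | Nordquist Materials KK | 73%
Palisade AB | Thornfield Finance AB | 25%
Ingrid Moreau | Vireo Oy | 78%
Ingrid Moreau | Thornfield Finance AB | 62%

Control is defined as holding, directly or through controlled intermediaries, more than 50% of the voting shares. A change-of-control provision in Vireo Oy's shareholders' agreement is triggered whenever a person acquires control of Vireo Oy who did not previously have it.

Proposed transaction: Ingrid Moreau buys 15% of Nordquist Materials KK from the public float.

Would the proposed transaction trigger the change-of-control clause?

No

The purchase changes only Ingrid's holdings, so Ingrid is the only person who could newly come to control Vireo.
Ingrid holds 78% of Vireo, so Ingrid controls Vireo.
So Ingrid already controls Vireo before the transaction.
After the purchase, Ingrid holds 15% of Nordquist directly.
Ingrid controlled Vireo already, so this is not a new person acquiring control; every other person's position is unchanged or reduced.
No new person acquires control, so the clause is not triggered.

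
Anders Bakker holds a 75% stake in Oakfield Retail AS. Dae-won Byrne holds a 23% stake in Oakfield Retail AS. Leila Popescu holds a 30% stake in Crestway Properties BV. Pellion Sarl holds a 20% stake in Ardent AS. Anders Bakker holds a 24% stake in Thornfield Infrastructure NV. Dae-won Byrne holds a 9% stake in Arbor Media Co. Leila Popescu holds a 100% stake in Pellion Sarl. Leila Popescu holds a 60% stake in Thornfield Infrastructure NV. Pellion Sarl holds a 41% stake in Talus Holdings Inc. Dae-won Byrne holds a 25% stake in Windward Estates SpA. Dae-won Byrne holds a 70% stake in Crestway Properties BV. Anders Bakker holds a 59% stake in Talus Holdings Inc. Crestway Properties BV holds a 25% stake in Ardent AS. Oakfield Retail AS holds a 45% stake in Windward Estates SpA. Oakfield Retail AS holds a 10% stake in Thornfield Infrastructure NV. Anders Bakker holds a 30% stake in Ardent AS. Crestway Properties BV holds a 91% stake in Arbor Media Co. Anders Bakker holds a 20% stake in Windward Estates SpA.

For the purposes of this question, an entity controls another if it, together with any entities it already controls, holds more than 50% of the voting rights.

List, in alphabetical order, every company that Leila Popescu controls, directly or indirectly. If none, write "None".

Leila holds 100% of Pellion, so Leila controls Pellion.
Leila holds 60% of Thornfield, so Leila controls Thornfield.
No other company's threshold is met.

Pellion Sarl, Thornfield Infrastructure NV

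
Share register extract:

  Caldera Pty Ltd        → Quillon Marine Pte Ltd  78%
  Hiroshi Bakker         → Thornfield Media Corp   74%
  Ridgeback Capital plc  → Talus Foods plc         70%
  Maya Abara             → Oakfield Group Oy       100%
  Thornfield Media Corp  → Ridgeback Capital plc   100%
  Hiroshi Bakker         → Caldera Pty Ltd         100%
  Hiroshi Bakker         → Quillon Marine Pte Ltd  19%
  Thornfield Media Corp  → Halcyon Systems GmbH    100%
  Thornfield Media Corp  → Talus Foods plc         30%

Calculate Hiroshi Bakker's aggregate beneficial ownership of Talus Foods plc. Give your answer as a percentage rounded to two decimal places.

74.00%

Hiroshi reaches Talus along 2 paths.
Via Thornfield: 74% × 30% = 22.2%.
Via Thornfield → Ridgeback: 74% × 100% × 70% = 51.8%.
Total: 22.2% + 51.8% = 74%.
Rounded: 74.00%.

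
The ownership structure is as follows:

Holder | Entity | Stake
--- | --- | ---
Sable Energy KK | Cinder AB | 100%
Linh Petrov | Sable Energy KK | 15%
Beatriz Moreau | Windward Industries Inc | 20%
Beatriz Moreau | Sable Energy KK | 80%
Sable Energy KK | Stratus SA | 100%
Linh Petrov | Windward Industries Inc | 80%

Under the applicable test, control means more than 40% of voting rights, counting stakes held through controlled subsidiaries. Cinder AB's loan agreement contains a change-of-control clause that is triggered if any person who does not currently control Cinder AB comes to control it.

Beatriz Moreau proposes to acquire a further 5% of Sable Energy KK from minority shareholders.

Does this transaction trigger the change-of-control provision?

No

The purchase changes only Beatriz's holdings, so Beatriz is the only person who could newly come to control Cinder.
Beatriz holds 80% of Sable, so Beatriz controls Sable.
Sable holds 100% of Cinder, so Beatriz controls Cinder.
So Beatriz already controls Cinder before the transaction.
After the purchase, Beatriz's direct stake in Sable rises to 80% + 5% = 85%.
Beatriz controlled Cinder already, so this is not a new person acquiring control; every other person's position is unchanged or reduced.
No new person acquires control, so the clause is not triggered.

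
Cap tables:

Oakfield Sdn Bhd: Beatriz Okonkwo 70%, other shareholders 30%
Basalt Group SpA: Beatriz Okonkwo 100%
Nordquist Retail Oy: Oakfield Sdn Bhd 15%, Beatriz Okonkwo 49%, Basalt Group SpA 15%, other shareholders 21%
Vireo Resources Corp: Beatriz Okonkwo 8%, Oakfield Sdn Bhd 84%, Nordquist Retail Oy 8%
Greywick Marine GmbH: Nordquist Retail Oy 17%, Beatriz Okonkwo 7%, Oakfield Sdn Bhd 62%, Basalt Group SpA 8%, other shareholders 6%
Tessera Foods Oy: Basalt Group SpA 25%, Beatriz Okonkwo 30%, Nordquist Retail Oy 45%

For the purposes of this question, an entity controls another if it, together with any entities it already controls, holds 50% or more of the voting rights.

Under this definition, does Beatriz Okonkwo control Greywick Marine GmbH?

Beatriz holds 70% of Oakfield, so Beatriz controls Oakfield.
Beatriz holds 100% of Basalt, so Beatriz controls Basalt.
Oakfield and Beatriz and Basalt together hold 15% + 49% + 15% = 79% of Nordquist, so Beatriz controls Nordquist.
Nordquist and Beatriz and Oakfield and Basalt together hold 17% + 7% + 62% + 8% = 94% of Greywick, so Beatriz controls Greywick.

Yes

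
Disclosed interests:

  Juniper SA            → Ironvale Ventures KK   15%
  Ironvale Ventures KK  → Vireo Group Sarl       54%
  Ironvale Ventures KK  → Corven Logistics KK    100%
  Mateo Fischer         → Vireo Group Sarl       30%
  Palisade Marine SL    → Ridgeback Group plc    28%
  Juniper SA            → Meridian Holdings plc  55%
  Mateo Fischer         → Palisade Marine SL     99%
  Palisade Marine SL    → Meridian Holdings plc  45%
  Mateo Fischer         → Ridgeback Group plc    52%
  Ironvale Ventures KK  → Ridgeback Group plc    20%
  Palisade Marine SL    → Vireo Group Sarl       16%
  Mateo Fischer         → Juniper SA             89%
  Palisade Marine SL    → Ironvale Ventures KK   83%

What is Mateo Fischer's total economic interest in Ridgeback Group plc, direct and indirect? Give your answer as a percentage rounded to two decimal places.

Mateo reaches Ridgeback along 4 paths.
Via Palisade: 99% × 28% = 27.72%.
Direct stake: 52% = 52%.
Via Juniper → Ironvale: 89% × 15% × 20% = 2.67%.
Via Palisade → Ironvale: 99% × 83% × 20% = 16.434%.
Total: 27.72% + 52% + 2.67% + 16.434% = 98.824%.
Rounded: 98.82%.

98.82%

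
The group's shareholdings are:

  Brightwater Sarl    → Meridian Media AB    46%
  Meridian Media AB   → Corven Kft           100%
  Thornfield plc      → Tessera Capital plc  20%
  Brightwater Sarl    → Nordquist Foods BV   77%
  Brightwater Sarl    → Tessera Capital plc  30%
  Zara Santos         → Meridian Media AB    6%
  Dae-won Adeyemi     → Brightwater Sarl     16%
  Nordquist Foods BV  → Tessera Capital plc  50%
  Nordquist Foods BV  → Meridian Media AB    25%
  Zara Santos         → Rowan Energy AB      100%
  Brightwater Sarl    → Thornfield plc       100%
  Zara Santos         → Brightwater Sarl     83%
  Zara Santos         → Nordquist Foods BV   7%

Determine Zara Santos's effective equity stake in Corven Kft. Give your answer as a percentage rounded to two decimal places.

61.91%

Zara reaches Corven along 4 paths.
Via Brightwater → Meridian: 83% × 46% × 100% = 38.18%.
Via Brightwater → Nordquist → Meridian: 83% × 77% × 25% × 100% = 15.9775%.
Via Nordquist → Meridian: 7% × 25% × 100% = 1.75%.
Via Meridian: 6% × 100% = 6%.
Total: 38.18% + 15.9775% + 1.75% + 6% = 61.9075%.
Rounded: 61.91%.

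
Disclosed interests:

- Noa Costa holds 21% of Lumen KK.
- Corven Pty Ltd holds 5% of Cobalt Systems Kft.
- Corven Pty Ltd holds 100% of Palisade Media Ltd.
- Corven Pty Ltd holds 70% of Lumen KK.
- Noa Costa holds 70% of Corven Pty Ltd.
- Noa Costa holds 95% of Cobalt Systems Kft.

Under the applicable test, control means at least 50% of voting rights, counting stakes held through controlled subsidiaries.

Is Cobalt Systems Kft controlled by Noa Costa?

Noa holds 70% of Corven, so Noa controls Corven.
Noa and Corven together hold 95% + 5% = 100% of Cobalt, so Noa controls Cobalt.

Yes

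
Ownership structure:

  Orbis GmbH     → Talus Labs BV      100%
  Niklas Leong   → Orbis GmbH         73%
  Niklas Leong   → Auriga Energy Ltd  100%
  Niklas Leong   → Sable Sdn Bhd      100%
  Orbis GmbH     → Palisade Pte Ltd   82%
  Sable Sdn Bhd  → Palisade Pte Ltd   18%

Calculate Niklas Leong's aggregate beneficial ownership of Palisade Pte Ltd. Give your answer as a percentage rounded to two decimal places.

Niklas reaches Palisade along 2 paths.
Via Orbis: 73% × 82% = 59.86%.
Via Sable: 100% × 18% = 18%.
Total: 59.86% + 18% = 77.86%.

77.86%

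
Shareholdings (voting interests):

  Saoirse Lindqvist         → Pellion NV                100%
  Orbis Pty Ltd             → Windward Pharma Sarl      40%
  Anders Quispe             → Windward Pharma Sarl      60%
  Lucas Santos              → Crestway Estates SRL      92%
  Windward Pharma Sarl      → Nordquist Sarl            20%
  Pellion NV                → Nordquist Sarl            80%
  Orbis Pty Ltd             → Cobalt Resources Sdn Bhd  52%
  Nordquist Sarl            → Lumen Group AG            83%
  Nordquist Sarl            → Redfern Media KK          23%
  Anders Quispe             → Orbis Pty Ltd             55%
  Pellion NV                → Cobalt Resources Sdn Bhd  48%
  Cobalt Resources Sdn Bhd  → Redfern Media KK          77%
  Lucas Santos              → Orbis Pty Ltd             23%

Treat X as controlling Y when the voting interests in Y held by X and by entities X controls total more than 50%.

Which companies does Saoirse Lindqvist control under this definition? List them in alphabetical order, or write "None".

Lumen Group AG, Nordquist Sarl, Pellion NV

Saoirse holds 100% of Pellion, so Saoirse controls Pellion.
Pellion holds 80% of Nordquist, so Saoirse controls Nordquist.
Nordquist holds 83% of Lumen, so Saoirse controls Lumen.
No other company's threshold is met.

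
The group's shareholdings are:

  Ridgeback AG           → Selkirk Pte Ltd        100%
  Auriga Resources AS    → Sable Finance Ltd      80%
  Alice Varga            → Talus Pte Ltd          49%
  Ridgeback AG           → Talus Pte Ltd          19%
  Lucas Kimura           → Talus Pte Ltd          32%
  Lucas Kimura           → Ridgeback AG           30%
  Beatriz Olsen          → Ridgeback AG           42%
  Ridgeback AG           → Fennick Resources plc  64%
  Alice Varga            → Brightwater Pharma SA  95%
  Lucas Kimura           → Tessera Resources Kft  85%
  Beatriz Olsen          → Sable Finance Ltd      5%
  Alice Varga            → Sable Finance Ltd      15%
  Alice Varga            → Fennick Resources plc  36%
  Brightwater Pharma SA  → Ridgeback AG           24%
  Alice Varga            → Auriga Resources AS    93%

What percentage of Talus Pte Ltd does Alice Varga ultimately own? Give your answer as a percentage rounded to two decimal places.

Alice reaches Talus along 2 paths.
Direct stake: 49% = 49%.
Via Brightwater → Ridgeback: 95% × 24% × 19% = 4.332%.
Total: 49% + 4.332% = 53.332%.
Rounded: 53.33%.

53.33%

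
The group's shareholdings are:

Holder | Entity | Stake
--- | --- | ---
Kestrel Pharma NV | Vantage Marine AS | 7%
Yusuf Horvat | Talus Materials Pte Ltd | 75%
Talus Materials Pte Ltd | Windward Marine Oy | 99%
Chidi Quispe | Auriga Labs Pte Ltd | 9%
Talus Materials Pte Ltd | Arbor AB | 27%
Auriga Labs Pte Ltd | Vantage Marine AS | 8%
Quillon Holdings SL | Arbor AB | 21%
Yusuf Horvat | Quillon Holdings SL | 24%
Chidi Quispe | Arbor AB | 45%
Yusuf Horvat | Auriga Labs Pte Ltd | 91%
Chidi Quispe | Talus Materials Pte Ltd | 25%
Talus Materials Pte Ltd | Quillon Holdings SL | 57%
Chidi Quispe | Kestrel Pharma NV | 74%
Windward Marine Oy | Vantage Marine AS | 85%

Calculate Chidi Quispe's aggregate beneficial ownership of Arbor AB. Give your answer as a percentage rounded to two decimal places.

Chidi reaches Arbor along 3 paths.
Direct stake: 45% = 45%.
Via Talus: 25% × 27% = 6.75%.
Via Talus → Quillon: 25% × 57% × 21% = 2.9925%.
Total: 45% + 6.75% + 2.9925% = 54.7425%.
Rounded: 54.74%.

54.74%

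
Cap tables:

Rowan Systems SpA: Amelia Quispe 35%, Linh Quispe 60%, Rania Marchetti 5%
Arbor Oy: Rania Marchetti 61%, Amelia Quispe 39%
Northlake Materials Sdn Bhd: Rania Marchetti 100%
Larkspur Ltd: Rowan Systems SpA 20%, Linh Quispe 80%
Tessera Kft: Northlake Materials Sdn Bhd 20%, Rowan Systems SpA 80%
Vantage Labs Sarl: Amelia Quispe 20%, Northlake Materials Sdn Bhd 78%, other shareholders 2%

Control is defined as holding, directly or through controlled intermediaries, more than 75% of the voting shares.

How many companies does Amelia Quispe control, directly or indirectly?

Amelia's largest direct stake is 39% in Arbor, which does not meet the threshold.
Amelia controls 0 companies.

0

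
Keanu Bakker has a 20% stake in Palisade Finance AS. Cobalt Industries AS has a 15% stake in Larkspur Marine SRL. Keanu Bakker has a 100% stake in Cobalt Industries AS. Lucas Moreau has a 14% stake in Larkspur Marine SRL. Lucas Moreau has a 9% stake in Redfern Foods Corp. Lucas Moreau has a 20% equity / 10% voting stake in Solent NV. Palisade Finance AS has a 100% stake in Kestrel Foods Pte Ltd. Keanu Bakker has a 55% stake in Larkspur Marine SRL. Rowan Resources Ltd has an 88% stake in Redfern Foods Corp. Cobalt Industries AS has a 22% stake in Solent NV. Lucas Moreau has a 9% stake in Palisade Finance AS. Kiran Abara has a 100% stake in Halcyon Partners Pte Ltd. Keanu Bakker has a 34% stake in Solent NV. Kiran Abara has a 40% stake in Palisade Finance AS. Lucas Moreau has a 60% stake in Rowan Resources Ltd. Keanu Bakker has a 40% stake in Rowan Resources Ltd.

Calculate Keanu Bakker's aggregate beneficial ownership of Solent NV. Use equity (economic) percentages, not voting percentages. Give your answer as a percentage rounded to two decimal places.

Keanu reaches Solent along 2 paths.
Via Cobalt: 100% × 22% = 22%.
Direct stake: 34% = 34%.
Total: 22% + 34% = 56%.
Rounded: 56.00%.

56.00%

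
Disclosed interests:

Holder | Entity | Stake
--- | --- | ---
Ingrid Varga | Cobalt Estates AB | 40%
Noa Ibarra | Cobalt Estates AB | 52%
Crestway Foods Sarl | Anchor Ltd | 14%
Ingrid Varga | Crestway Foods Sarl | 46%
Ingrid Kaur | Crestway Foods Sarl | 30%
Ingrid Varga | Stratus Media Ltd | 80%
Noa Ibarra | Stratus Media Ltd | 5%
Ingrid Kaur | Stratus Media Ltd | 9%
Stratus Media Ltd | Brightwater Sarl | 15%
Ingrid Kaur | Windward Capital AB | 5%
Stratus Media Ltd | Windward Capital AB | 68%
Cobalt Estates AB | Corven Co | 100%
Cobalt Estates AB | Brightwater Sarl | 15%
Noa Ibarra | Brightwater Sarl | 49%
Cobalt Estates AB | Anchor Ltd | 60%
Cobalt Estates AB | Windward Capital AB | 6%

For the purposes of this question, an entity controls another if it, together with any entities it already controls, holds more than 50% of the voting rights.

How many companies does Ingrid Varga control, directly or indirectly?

Ingrid Varga holds 80% of Stratus, so Ingrid Varga controls Stratus.
Stratus holds 68% of Windward, so Ingrid Varga controls Windward.
No other company's threshold is met.
Ingrid Varga controls 2 companies.

2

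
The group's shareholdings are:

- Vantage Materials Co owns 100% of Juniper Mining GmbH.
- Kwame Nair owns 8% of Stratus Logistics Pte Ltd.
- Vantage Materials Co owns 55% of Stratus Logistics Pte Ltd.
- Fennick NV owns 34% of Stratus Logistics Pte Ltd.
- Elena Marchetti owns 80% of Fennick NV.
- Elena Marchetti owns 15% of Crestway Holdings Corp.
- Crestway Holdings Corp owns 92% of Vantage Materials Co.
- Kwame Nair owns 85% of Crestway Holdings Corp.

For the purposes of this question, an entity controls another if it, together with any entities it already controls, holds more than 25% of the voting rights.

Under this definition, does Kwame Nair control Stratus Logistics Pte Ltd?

Yes

Kwame holds 85% of Crestway, so Kwame controls Crestway.
Crestway holds 92% of Vantage, so Kwame controls Vantage.
Vantage and Kwame together hold 55% + 8% = 63% of Stratus, so Kwame controls Stratus.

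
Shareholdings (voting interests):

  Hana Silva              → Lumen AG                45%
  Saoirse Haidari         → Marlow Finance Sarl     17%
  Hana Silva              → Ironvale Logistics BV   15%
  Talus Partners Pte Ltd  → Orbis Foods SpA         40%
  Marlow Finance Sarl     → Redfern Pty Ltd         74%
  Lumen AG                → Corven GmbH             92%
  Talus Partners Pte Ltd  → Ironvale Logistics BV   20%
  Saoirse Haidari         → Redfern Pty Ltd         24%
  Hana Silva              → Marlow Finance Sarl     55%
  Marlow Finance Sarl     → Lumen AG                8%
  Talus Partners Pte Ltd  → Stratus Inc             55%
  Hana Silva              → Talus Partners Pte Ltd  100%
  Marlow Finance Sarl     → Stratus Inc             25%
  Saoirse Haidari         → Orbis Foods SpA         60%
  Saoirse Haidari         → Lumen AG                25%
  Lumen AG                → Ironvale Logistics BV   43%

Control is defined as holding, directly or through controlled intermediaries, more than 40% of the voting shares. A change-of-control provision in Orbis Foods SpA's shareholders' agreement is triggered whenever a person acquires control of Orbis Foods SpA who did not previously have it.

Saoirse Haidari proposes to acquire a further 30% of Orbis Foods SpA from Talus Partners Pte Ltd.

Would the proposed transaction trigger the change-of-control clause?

The purchase adds only to Saoirse's holdings (Talus's stake shrinks), so Saoirse is the only person who could newly come to control Orbis.
Saoirse holds 60% of Orbis, so Saoirse controls Orbis.
So Saoirse already controls Orbis before the transaction.
After the purchase, Saoirse's direct stake in Orbis rises to 60% + 30% = 90%, and Talus's stake falls to 10%.
Saoirse controlled Orbis already, so this is not a new person acquiring control; every other person's position is unchanged or reduced.
No new person acquires control, so the clause is not triggered.

No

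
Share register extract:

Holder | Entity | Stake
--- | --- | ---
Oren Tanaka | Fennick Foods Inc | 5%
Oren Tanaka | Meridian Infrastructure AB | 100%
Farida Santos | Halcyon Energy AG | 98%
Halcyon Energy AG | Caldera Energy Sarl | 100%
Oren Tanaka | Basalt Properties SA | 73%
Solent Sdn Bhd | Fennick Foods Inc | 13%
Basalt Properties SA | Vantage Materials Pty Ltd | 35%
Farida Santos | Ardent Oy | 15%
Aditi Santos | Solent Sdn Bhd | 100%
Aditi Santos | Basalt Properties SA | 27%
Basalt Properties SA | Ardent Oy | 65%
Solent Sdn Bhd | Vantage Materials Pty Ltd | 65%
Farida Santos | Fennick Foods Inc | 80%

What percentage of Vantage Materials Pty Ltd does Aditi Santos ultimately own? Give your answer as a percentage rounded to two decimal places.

74.45%

Aditi reaches Vantage along 2 paths.
Via Solent: 100% × 65% = 65%.
Via Basalt: 27% × 35% = 9.45%.
Total: 65% + 9.45% = 74.45%.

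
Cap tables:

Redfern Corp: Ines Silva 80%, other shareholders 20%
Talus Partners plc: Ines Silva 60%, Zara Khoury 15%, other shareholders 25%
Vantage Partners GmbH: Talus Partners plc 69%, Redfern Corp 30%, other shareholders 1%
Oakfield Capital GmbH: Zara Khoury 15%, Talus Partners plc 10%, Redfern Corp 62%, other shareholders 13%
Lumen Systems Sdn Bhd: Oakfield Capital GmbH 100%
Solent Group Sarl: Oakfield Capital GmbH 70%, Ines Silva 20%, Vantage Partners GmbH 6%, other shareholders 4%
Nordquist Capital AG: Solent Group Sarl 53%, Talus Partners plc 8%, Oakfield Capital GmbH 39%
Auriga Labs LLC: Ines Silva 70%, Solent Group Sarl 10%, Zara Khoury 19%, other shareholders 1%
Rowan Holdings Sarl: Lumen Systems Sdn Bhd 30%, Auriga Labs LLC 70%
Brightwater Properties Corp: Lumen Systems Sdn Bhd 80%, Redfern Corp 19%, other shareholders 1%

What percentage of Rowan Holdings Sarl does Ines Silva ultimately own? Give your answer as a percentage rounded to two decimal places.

70.08%

Ines reaches Rowan along 8 paths.
Via Talus → Oakfield → Lumen: 60% × 10% × 100% × 30% = 1.8%.
Via Redfern → Oakfield → Lumen: 80% × 62% × 100% × 30% = 14.88%.
Via Auriga: 70% × 70% = 49%.
Via Talus → Oakfield → Solent → Auriga: 60% × 10% × 70% × 10% × 70% = 0.294%.
Via Redfern → Oakfield → Solent → Auriga: 80% × 62% × 70% × 10% × 70% = 2.4304%.
Via Solent → Auriga: 20% × 10% × 70% = 1.4%.
Via Talus → Vantage → Solent → Auriga: 60% × 69% × 6% × 10% × 70% = 0.17388%.
Via Redfern → Vantage → Solent → Auriga: 80% × 30% × 6% × 10% × 70% = 0.1008%.
Total: 1.8% + 14.88% + 49% + 0.294% + 2.4304% + 1.4% + 0.17388% + 0.1008% = 70.07908%.
Rounded: 70.08%.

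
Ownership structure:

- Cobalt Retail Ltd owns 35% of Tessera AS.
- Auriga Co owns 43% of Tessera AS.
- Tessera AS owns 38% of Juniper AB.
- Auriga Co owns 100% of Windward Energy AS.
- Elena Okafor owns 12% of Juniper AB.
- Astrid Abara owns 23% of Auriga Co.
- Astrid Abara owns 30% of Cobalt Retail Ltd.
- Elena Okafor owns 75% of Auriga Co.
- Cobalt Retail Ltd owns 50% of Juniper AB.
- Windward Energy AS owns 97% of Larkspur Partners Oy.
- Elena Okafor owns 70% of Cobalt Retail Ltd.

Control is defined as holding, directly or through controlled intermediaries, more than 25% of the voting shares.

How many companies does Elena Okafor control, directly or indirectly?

Elena holds 70% of Cobalt, so Elena controls Cobalt.
Elena holds 75% of Auriga, so Elena controls Auriga.
Cobalt and Auriga together hold 35% + 43% = 78% of Tessera, so Elena controls Tessera.
Auriga holds 100% of Windward, so Elena controls Windward.
Windward holds 97% of Larkspur, so Elena controls Larkspur.
Cobalt and Tessera and Elena together hold 50% + 38% + 12% = 100% of Juniper, so Elena controls Juniper.
Elena controls 6 companies.

6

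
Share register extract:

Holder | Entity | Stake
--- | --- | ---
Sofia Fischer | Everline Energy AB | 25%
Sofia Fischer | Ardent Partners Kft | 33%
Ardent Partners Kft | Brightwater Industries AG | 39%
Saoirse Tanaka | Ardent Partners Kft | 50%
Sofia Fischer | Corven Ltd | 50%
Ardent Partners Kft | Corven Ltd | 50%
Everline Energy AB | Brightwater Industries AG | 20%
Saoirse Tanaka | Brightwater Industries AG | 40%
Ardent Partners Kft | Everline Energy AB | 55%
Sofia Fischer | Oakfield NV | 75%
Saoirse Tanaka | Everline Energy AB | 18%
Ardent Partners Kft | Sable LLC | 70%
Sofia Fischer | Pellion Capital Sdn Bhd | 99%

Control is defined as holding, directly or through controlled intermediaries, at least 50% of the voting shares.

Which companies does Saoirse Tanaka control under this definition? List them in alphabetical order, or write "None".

Ardent Partners Kft, Brightwater Industries AG, Corven Ltd, Everline Energy AB, Sable LLC

Saoirse holds 50% of Ardent, so Saoirse controls Ardent.
Saoirse and Ardent together hold 18% + 55% = 73% of Everline, so Saoirse controls Everline.
Ardent holds 50% of Corven, so Saoirse controls Corven.
Everline and Saoirse and Ardent together hold 20% + 40% + 39% = 99% of Brightwater, so Saoirse controls Brightwater.
Ardent holds 70% of Sable, so Saoirse controls Sable.
No other company's threshold is met.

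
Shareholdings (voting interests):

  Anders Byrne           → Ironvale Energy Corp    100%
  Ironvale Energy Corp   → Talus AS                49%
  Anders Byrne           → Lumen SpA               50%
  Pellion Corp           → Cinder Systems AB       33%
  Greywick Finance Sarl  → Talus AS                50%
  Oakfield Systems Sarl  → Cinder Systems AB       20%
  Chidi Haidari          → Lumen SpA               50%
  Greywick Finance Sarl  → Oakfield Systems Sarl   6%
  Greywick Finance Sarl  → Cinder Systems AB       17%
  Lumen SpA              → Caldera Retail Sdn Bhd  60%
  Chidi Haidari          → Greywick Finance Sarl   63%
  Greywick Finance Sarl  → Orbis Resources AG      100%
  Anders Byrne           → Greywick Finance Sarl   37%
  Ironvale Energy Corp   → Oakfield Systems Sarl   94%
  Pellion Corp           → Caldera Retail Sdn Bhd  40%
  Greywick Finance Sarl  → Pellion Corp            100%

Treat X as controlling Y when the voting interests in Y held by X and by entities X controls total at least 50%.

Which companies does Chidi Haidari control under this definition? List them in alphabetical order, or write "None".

Chidi holds 63% of Greywick, so Chidi controls Greywick.
Chidi holds 50% of Lumen, so Chidi controls Lumen.
Greywick holds 100% of Pellion, so Chidi controls Pellion.
Greywick holds 100% of Orbis, so Chidi controls Orbis.
Greywick holds 50% of Talus, so Chidi controls Talus.
Pellion and Greywick together hold 33% + 17% = 50% of Cinder, so Chidi controls Cinder.
Lumen and Pellion together hold 60% + 40% = 100% of Caldera, so Chidi controls Caldera.
No other company's threshold is met.

Caldera Retail Sdn Bhd, Cinder Systems AB, Greywick Finance Sarl, Lumen SpA, Orbis Resources AG, Pellion Corp, Talus AS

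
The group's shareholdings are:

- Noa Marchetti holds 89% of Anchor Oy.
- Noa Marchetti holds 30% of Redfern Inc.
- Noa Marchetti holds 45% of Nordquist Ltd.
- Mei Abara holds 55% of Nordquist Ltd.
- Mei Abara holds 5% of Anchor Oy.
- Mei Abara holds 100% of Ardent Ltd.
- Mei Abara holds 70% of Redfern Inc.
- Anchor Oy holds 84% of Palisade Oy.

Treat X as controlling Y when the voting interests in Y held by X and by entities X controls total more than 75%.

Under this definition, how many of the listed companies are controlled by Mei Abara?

Mei holds 100% of Ardent, so Mei controls Ardent.
No other company's threshold is met.
Mei controls 1 company.

1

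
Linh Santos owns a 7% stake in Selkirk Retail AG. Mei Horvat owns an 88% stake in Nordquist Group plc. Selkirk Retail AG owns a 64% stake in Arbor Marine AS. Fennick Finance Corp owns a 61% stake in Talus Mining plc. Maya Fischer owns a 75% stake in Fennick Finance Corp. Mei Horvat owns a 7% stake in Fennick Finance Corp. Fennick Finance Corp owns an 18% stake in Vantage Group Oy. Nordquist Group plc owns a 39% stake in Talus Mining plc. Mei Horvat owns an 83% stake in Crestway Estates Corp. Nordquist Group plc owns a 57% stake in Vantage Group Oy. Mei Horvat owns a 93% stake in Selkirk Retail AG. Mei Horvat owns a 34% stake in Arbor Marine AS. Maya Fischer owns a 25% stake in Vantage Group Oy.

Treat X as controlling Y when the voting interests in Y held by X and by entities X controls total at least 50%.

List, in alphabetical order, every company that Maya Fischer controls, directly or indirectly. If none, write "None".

Fennick Finance Corp, Talus Mining plc

Maya holds 75% of Fennick, so Maya controls Fennick.
Fennick holds 61% of Talus, so Maya controls Talus.
No other company's threshold is met.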